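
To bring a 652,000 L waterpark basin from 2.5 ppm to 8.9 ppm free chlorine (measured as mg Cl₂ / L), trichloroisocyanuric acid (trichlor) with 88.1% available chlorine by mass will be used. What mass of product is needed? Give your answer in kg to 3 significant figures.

4.74 kg

Chlorine deficit: 8.9 − 2.5 = 6.4 ppm = 6.4 mg/L as Cl₂.
Cl₂ equivalent needed: 6.4 mg/L × 652,000 L = 4,173,000 mg = 4173 g.
Product at 88.1% available chlorine: 4173 / 0.881 = 4736 g.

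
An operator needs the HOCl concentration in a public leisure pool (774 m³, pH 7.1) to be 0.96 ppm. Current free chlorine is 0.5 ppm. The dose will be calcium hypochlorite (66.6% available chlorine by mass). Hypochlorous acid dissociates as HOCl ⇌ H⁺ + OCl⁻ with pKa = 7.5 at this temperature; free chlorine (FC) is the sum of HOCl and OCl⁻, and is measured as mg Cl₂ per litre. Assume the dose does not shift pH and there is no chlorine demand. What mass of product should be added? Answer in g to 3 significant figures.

Volume: 774 m³ = 774,000 L.
[OCl⁻]/[HOCl] = 10^(pH − pKa) = 10^(7.1 − 7.5) = 0.3981; fraction as HOCl = 1/(1 + 0.3981) = 0.7153.
Free chlorine required for 0.96 ppm HOCl: 0.96 / 0.7153 = 1.342 ppm.
FC to add: 1.342 − 0.5 = 0.8422 mg/L as Cl₂.
Cl₂ equivalent: 0.8422 mg/L × 774,000 L = 651.8 g.
Product at 66.6% available Cl: 651.8 / 0.666 = 978.8 g.

979 g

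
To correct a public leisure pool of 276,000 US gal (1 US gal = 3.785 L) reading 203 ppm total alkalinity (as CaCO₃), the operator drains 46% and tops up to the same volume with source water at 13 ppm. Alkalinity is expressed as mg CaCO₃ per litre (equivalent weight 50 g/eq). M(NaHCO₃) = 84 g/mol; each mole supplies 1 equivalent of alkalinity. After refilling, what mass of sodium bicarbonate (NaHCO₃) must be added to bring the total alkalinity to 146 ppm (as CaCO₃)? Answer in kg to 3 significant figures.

53.4 kg

Volume: 276,000 US gal × 3.785 L/gal = 1,044,660 L.
After draining 46% and refilling: 203 × 0.54 + 13 × 0.46 = 115.6 ppm.
Deficit to target: 146 − 115.6 = 30.4 mg/L.
As CaCO₃: 30.4 mg/L × 1,044,660 L = 31,760 g; ÷ 50 g/eq ÷ 1 = 635.2 mol NaHCO₃.
Mass: 635.2 × 84 = 53,350 g.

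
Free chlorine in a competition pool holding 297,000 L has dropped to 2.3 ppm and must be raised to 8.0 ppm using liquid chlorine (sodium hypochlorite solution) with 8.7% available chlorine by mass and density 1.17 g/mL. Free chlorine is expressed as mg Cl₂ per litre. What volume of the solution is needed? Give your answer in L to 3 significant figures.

16.6 L

Chlorine deficit: 8.0 − 2.3 = 5.7 ppm = 5.7 mg/L as Cl₂.
Cl₂ equivalent needed: 5.7 mg/L × 297,000 L = 1,693,000 mg = 1693 g.
Product at 8.7% available chlorine: 1693 / 0.087 = 19,460 g.
Volume at density 1.17 g/mL: 19,460 g ÷ 1.17 g/mL = 16,630 mL.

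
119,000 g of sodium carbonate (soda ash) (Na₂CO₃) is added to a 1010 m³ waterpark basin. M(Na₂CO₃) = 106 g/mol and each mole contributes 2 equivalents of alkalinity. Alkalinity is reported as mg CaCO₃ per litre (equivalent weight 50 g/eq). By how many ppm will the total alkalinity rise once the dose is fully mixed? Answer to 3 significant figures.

Volume: 1010 m³ = 1,010,000 L.
Moles of Na₂CO₃: 119,000 g ÷ 106 g/mol = 1123 mol → 2245 eq of alkalinity.
As CaCO₃: 2245 eq × 50 g/eq = 112,300 g.
Rise: 112,300 g / 1,010,000 L × 1000 = 111.2 mg/L.

111 ppm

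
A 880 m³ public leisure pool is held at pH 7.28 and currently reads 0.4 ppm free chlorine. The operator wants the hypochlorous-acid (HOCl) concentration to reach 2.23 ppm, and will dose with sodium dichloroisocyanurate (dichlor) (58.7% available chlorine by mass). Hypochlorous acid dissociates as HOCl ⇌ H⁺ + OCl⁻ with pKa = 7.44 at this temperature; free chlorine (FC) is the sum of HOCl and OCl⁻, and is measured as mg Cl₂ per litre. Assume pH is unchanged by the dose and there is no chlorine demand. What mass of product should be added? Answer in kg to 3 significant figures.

Volume: 880 m³ = 880,000 L.
[OCl⁻]/[HOCl] = 10^(pH − pKa) = 10^(7.28 − 7.44) = 0.6918; fraction as HOCl = 1/(1 + 0.6918) = 0.5911.
Free chlorine required for 2.23 ppm HOCl: 2.23 / 0.5911 = 3.773 ppm.
FC to add: 3.773 − 0.4 = 3.373 mg/L as Cl₂.
Cl₂ equivalent: 3.373 mg/L × 880,000 L = 2968 g.
Product at 58.7% available Cl: 2968 / 0.587 = 5056 g.

5.06 kg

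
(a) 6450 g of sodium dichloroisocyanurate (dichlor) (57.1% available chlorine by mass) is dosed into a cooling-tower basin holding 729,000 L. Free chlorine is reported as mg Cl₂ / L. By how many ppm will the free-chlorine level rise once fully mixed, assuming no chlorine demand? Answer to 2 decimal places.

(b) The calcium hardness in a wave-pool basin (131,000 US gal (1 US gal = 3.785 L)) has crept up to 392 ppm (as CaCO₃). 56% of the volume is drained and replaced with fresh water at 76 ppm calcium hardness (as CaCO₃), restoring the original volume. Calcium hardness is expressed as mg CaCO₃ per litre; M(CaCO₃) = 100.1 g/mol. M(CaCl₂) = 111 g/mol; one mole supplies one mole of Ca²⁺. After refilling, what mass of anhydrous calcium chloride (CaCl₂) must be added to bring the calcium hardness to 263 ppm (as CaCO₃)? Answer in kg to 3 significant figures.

(a) Available chlorine delivered: 6450 g × 0.571 = 3683 g as Cl₂.
(a) Concentration rise: 3683 g / 729,000 L = 5.052 mg/L = 5.05 ppm.

(b) Volume: 131,000 US gal × 3.785 L/gal = 495,835 L.
(b) After draining 56% and refilling: 392 × 0.44 + 76 × 0.56 = 215.04 ppm.
(b) Deficit to target: 263 − 215.04 = 47.96 mg/L.
(b) As CaCO₃: 47.96 mg/L × 495,835 L = 23,780 g; ÷ 100.1 = 237.6 mol Ca²⁺.
(b) Mass: 237.6 × 111 = 26,370 g.

(a) 5.05 ppm; (b) 26.4 kg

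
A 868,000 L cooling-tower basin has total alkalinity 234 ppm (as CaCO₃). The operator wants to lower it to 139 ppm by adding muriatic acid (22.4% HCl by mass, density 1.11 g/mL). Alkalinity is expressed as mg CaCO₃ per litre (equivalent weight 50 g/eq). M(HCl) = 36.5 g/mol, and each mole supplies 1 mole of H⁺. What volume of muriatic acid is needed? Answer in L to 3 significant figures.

Alkalinity to neutralize: (234 − 139) = 95 mg/L as CaCO₃ × 868,000 L = 82,460 g as CaCO₃.
Equivalents of H⁺ required: 82,460 ÷ 50 g/eq = 1649 eq = 1649 mol HCl.
Mass of HCl: 1649 × 36.5 = 60,200 g.
Mass of 22.4% solution: 60,200 / 0.224 = 268,700 g.
Volume: 268,700 g ÷ 1.11 g/mL = 242,100 mL.

242 L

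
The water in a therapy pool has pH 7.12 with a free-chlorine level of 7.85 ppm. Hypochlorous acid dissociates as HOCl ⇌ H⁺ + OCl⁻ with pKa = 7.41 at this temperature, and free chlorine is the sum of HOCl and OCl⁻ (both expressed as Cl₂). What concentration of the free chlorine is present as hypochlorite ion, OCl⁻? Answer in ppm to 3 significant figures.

[OCl⁻]/[HOCl] = 10^(pH − pKa) = 10^(7.12 − 7.41) = 10^-0.29 = 0.5129.
Fraction as HOCl = 1 / (1 + 0.5129) = 0.661.
OCl⁻ = (1 − 0.661) × 7.85 ppm = 2.661 ppm.

2.66 ppm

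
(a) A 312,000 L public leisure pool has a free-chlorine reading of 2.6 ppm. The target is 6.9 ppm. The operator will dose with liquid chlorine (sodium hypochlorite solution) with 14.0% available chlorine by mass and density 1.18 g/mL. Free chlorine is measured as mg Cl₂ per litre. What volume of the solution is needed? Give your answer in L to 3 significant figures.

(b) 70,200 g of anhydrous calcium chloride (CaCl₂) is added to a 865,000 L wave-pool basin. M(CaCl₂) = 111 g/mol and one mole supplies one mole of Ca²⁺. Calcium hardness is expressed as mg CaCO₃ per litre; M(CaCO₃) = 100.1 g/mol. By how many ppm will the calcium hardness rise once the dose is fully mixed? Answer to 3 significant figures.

(a) 8.12 L; (b) 73.2 ppm

(a) Chlorine deficit: 6.9 − 2.6 = 4.3 ppm = 4.3 mg/L as Cl₂.
(a) Cl₂ equivalent needed: 4.3 mg/L × 312,000 L = 1,342,000 mg = 1342 g.
(a) Product at 14.0% available chlorine: 1342 / 0.14 = 9583 g.
(a) Volume at density 1.18 g/mL: 9583 g ÷ 1.18 g/mL = 8121 mL.

(b) Moles of Ca²⁺: 70,200 g ÷ 111 g/mol = 632.4 mol.
(b) As CaCO₃: 632.4 mol × 100.1 g/mol = 63,310 g.
(b) Rise: 63,310 g / 865,000 L × 1000 = 73.19 mg/L.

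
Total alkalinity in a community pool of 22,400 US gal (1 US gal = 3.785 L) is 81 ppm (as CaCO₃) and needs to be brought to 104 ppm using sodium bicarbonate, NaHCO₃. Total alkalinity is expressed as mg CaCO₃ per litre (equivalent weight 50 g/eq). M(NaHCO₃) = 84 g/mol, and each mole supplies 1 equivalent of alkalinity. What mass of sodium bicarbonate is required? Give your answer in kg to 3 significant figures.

3.28 kg

Volume: 22,400 US gal × 3.785 L/gal = 84,784 L.
Alkalinity to add: (104 − 81) = 23 mg/L as CaCO₃ × 84,784 L = 1950 g as CaCO₃.
Equivalents: 1950 g ÷ 50 g/eq = 39 eq.
NaHCO₃ supplies 1 eq per mole → 39 mol.
Mass: 39 mol × 84 g/mol = 3276 g.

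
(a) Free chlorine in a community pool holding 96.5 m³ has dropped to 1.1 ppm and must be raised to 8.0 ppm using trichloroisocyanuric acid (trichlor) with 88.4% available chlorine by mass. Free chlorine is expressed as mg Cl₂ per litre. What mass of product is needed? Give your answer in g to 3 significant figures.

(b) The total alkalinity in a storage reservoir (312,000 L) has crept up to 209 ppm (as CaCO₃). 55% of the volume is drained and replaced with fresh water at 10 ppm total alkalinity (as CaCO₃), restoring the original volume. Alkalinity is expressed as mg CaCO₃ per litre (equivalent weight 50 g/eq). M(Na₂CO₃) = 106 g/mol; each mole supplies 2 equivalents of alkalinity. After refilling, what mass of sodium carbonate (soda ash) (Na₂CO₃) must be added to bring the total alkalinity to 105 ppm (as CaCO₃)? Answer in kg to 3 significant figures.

(a) Volume: 96.5 m³ = 96,500 L.
(a) Chlorine deficit: 8.0 − 1.1 = 6.9 ppm = 6.9 mg/L as Cl₂.
(a) Cl₂ equivalent needed: 6.9 mg/L × 96,500 L = 665,800 mg = 665.9 g.
(a) Product at 88.4% available chlorine: 665.9 / 0.884 = 753.2 g.

(b) After draining 55% and refilling: 209 × 0.45 + 10 × 0.55 = 99.55 ppm.
(b) Deficit to target: 105 − 99.55 = 5.45 mg/L.
(b) As CaCO₃: 5.45 mg/L × 312,000 L = 1700 g; ÷ 50 g/eq ÷ 2 = 17 mol Na₂CO₃.
(b) Mass: 17 × 106 = 1802 g.

(a) 753 g; (b) 1.80 kg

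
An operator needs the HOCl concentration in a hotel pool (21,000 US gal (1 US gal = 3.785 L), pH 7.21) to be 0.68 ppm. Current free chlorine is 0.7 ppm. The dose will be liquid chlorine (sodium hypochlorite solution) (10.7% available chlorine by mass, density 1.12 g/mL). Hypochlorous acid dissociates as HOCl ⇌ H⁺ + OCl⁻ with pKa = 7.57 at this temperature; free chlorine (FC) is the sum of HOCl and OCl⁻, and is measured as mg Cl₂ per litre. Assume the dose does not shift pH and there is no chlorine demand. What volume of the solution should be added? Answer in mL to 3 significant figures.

184 mL

Volume: 21,000 US gal × 3.785 L/gal = 79,485 L.
[OCl⁻]/[HOCl] = 10^(pH − pKa) = 10^(7.21 − 7.57) = 0.4365; fraction as HOCl = 1/(1 + 0.4365) = 0.6961.
Free chlorine required for 0.68 ppm HOCl: 0.68 / 0.6961 = 0.9768 ppm.
FC to add: 0.9768 − 0.7 = 0.2768 mg/L as Cl₂.
Cl₂ equivalent: 0.2768 mg/L × 79,485 L = 22 g.
Product at 10.7% available Cl: 22 / 0.107 = 205.6 g.
Volume: 205.6 g ÷ 1.12 g/mL = 183.6 mL.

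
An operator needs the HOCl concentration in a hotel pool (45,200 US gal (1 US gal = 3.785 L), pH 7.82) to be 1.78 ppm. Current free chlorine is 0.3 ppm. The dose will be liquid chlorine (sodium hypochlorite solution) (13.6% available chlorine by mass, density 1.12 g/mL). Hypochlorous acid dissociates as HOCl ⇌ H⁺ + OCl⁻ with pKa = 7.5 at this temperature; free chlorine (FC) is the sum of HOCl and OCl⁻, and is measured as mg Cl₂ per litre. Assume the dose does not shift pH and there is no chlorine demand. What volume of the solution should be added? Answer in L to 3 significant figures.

5.84 L

Volume: 45,200 US gal × 3.785 L/gal = 171,082 L.
[OCl⁻]/[HOCl] = 10^(pH − pKa) = 10^(7.82 − 7.5) = 2.089; fraction as HOCl = 1/(1 + 2.089) = 0.3237.
Free chlorine required for 1.78 ppm HOCl: 1.78 / 0.3237 = 5.499 ppm.
FC to add: 5.499 − 0.3 = 5.199 mg/L as Cl₂.
Cl₂ equivalent: 5.199 mg/L × 171,082 L = 889.4 g.
Product at 13.6% available Cl: 889.4 / 0.136 = 6540 g.
Volume: 6540 g ÷ 1.12 g/mL = 5839 mL.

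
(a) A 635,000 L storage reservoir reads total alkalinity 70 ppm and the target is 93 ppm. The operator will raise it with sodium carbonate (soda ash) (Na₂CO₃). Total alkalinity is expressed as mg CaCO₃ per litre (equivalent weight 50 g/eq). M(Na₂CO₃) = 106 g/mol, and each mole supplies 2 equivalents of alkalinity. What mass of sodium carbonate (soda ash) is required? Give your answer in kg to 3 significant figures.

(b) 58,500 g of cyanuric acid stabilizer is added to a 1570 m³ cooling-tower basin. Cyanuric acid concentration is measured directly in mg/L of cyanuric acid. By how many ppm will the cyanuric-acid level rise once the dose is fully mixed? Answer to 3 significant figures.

(a) 15.5 kg; (b) 37.3 ppm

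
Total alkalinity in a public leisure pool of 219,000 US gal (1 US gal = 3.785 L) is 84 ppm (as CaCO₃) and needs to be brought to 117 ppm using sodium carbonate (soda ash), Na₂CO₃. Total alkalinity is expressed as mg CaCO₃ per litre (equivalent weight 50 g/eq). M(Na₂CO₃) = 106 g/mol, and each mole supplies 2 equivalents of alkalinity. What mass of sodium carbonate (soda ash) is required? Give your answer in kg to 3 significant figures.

Volume: 219,000 US gal × 3.785 L/gal = 828,915 L.
Alkalinity to add: (117 − 84) = 33 mg/L as CaCO₃ × 828,915 L = 27,350 g as CaCO₃.
Equivalents: 27,350 g ÷ 50 g/eq = 547.1 eq.
Each mole of Na₂CO₃ supplies 2 eq, so 547.1 / 2 = 273.5 mol.
Mass: 273.5 mol × 106 g/mol = 29,000 g.

29.0 kg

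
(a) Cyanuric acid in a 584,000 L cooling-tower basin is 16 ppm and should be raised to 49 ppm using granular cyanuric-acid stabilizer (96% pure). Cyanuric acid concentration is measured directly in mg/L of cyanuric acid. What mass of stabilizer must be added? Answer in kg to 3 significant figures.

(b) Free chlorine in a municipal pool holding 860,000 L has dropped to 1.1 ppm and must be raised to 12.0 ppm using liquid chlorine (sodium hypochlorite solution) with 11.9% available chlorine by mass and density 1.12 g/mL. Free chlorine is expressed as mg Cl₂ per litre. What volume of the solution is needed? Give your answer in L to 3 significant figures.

(a) 20.1 kg; (b) 70.3 L

(a) CYA to add: (49 − 16) = 33 mg/L × 584,000 L = 19,270 g cyanuric acid.
(a) At 96% purity: 19,270 / 0.96 = 20,080 g product.

(b) Chlorine deficit: 12.0 − 1.1 = 10.9 ppm = 10.9 mg/L as Cl₂.
(b) Cl₂ equivalent needed: 10.9 mg/L × 860,000 L = 9,374,000 mg = 9374 g.
(b) Product at 11.9% available chlorine: 9374 / 0.119 = 78,770 g.
(b) Volume at density 1.12 g/mL: 78,770 g ÷ 1.12 g/mL = 70,330 mL.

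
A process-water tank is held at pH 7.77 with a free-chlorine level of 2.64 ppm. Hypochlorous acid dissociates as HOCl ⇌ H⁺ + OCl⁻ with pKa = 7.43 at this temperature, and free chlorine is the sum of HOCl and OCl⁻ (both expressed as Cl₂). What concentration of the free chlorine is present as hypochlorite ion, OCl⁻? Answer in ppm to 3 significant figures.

[OCl⁻]/[HOCl] = 10^(pH − pKa) = 10^(7.77 − 7.43) = 10^0.34 = 2.188.
Fraction as HOCl = 1 / (1 + 2.188) = 0.3137.
OCl⁻ = (1 − 0.3137) × 2.64 ppm = 1.812 ppm.

1.81 ppm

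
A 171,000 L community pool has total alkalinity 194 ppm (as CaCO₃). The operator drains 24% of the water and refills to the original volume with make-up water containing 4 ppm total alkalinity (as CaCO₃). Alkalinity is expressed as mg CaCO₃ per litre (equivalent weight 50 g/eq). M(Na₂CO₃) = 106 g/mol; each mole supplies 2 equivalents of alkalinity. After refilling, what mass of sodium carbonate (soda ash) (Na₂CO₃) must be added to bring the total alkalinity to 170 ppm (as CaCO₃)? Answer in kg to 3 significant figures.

After draining 24% and refilling: 194 × 0.76 + 4 × 0.24 = 148.4 ppm.
Deficit to target: 170 − 148.4 = 21.6 mg/L.
As CaCO₃: 21.6 mg/L × 171,000 L = 3694 g; ÷ 50 g/eq ÷ 2 = 36.94 mol Na₂CO₃.
Mass: 36.94 × 106 = 3915 g.

3.92 kg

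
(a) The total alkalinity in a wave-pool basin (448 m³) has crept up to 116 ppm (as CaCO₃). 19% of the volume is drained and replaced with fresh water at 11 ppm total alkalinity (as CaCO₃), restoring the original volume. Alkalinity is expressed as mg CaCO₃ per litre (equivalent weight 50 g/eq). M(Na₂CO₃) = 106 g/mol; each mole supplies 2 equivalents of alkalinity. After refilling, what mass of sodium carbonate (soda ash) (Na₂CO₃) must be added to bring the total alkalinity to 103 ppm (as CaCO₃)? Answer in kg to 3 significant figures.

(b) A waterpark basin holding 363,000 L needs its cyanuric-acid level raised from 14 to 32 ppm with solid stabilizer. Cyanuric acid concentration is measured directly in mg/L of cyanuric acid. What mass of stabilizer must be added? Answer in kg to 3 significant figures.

(a) Volume: 448 m³ = 448,000 L.
(a) After draining 19% and refilling: 116 × 0.81 + 11 × 0.19 = 96.05 ppm.
(a) Deficit to target: 103 − 96.05 = 6.95 mg/L.
(a) As CaCO₃: 6.95 mg/L × 448,000 L = 3114 g; ÷ 50 g/eq ÷ 2 = 31.14 mol Na₂CO₃.
(a) Mass: 31.14 × 106 = 3300 g.

(b) CYA to add: (32 − 14) = 18 mg/L × 363,000 L = 6534 g cyanuric acid.

(a) 3.30 kg; (b) 6.53 kg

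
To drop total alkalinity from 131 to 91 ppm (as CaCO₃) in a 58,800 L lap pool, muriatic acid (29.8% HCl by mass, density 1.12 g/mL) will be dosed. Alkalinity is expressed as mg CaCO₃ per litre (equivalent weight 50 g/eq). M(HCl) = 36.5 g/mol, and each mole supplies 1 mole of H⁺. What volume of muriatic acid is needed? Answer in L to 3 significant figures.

5.14 L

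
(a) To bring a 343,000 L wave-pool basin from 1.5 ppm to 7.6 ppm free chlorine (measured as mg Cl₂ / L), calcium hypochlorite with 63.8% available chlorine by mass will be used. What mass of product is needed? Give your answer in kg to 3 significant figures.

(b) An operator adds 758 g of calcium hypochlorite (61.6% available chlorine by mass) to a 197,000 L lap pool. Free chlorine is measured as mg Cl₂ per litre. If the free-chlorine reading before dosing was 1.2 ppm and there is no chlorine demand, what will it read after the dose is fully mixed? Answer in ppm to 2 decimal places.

(a) Chlorine deficit: 7.6 − 1.5 = 6.1 ppm = 6.1 mg/L as Cl₂.
(a) Cl₂ equivalent needed: 6.1 mg/L × 343,000 L = 2,092,000 mg = 2092 g.
(a) Product at 63.8% available chlorine: 2092 / 0.638 = 3279 g.

(b) Available chlorine delivered: 758 g × 0.616 = 466.9 g as Cl₂.
(b) Concentration rise: 466.9 g / 197,000 L = 2.37 mg/L = 2.37 ppm.
(b) Final FC: 1.2 + 2.37 = 3.57 ppm.

(a) 3.28 kg; (b) 3.57 ppm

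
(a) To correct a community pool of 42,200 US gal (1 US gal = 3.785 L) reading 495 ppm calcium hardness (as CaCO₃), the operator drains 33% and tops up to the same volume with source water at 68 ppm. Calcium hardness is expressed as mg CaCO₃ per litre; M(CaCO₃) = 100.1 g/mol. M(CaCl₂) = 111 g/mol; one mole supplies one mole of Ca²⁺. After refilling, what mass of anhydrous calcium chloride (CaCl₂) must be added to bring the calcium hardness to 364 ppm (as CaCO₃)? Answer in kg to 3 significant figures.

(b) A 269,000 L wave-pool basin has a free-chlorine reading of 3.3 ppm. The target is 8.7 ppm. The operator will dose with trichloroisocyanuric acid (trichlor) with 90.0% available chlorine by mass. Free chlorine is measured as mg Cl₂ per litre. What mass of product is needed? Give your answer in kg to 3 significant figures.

(a) 1.76 kg; (b) 1.61 kg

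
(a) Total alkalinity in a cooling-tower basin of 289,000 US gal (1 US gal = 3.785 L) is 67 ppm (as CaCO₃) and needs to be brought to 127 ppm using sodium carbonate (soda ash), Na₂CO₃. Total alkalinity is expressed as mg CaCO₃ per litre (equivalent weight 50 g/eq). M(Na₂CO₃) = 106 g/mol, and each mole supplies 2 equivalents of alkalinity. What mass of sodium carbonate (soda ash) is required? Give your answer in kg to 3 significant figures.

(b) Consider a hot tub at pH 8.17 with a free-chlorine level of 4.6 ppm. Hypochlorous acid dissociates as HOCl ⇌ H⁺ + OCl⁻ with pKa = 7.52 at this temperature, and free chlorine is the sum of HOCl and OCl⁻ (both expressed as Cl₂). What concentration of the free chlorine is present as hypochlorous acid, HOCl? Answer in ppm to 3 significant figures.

(a) Volume: 289,000 US gal × 3.785 L/gal = 1,093,865 L.
(a) Alkalinity to add: (127 − 67) = 60 mg/L as CaCO₃ × 1,093,865 L = 65,630 g as CaCO₃.
(a) Equivalents: 65,630 g ÷ 50 g/eq = 1313 eq.
(a) Each mole of Na₂CO₃ supplies 2 eq, so 1313 / 2 = 656.3 mol.
(a) Mass: 656.3 mol × 106 g/mol = 69,570 g.

(b) [OCl⁻]/[HOCl] = 10^(pH − pKa) = 10^(8.17 − 7.52) = 10^0.65 = 4.467.
(b) Fraction as HOCl = 1 / (1 + 4.467) = 0.1829.
(b) HOCl = 0.1829 × 4.6 ppm = 0.8414 ppm.

(a) 69.6 kg; (b) 0.841 ppm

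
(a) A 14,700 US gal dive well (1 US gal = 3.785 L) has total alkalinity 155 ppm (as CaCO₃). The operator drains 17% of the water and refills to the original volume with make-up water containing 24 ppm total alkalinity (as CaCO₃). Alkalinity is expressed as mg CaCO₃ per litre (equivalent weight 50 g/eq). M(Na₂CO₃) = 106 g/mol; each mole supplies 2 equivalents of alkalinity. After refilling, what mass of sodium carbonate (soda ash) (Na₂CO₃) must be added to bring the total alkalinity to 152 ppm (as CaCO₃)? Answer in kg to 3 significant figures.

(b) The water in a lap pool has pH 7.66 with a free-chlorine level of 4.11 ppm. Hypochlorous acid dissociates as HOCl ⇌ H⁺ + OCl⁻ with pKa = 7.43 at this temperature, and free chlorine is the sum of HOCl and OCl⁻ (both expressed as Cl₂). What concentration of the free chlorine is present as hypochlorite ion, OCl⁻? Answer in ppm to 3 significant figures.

(a) Volume: 14,700 US gal × 3.785 L/gal = 55,640 L.
(a) After draining 17% and refilling: 155 × 0.83 + 24 × 0.17 = 132.73 ppm.
(a) Deficit to target: 152 − 132.73 = 19.27 mg/L.
(a) As CaCO₃: 19.27 mg/L × 55,640 L = 1072 g; ÷ 50 g/eq ÷ 2 = 10.72 mol Na₂CO₃.
(a) Mass: 10.72 × 106 = 1137 g.

(b) [OCl⁻]/[HOCl] = 10^(pH − pKa) = 10^(7.66 − 7.43) = 10^0.23 = 1.698.
(b) Fraction as HOCl = 1 / (1 + 1.698) = 0.3706.
(b) OCl⁻ = (1 − 0.3706) × 4.11 ppm = 2.587 ppm.

(a) 1.14 kg; (b) 2.59 ppm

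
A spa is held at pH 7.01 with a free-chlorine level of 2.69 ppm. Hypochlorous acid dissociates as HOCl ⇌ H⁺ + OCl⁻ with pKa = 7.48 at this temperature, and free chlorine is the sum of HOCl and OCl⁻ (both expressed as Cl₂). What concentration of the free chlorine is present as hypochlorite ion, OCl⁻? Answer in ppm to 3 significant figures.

[OCl⁻]/[HOCl] = 10^(pH − pKa) = 10^(7.01 − 7.48) = 10^-0.47 = 0.3388.
Fraction as HOCl = 1 / (1 + 0.3388) = 0.7469.
OCl⁻ = (1 − 0.7469) × 2.69 ppm = 0.6808 ppm.

0.681 ppm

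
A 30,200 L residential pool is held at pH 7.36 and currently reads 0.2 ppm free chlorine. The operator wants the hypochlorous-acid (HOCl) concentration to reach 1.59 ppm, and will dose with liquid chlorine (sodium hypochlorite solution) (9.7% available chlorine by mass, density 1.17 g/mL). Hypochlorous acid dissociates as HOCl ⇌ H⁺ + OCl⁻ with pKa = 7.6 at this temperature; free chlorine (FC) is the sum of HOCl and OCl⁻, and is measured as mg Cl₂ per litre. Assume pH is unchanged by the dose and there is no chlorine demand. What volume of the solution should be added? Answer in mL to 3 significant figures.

[OCl⁻]/[HOCl] = 10^(pH − pKa) = 10^(7.36 − 7.6) = 0.5754; fraction as HOCl = 1/(1 + 0.5754) = 0.6347.
Free chlorine required for 1.59 ppm HOCl: 1.59 / 0.6347 = 2.505 ppm.
FC to add: 2.505 − 0.2 = 2.305 mg/L as Cl₂.
Cl₂ equivalent: 2.305 mg/L × 30,200 L = 69.61 g.
Product at 9.7% available Cl: 69.61 / 0.097 = 717.6 g.
Volume: 717.6 g ÷ 1.17 g/mL = 613.4 mL.

613 mL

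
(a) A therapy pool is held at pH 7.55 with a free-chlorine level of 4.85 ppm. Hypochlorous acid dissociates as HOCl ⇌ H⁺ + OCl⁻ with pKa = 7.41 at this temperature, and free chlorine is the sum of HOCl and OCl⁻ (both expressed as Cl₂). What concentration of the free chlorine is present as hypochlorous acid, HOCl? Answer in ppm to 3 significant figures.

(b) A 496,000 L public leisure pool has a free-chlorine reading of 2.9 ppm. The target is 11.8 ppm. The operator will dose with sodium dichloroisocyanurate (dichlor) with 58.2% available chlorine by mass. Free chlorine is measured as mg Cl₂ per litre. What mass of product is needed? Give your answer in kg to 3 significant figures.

(a) 2.04 ppm; (b) 7.58 kg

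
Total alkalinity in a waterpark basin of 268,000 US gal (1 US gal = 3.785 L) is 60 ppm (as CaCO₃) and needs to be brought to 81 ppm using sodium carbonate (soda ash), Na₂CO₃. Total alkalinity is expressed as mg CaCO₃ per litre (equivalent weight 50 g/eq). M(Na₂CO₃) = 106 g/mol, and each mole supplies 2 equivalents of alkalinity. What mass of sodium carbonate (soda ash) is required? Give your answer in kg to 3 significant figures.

22.6 kg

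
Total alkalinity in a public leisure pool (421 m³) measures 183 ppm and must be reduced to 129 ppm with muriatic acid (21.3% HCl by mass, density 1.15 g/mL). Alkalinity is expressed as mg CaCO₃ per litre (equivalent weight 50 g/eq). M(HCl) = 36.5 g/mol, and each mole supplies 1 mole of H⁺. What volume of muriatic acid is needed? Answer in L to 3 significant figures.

Volume: 421 m³ = 421,000 L.
Alkalinity to neutralize: (183 − 129) = 54 mg/L as CaCO₃ × 421,000 L = 22,730 g as CaCO₃.
Equivalents of H⁺ required: 22,730 ÷ 50 g/eq = 454.7 eq = 454.7 mol HCl.
Mass of HCl: 454.7 × 36.5 = 16,600 g.
Mass of 21.3% solution: 16,600 / 0.213 = 77,910 g.
Volume: 77,910 g ÷ 1.15 g/mL = 67,750 mL.

67.8 L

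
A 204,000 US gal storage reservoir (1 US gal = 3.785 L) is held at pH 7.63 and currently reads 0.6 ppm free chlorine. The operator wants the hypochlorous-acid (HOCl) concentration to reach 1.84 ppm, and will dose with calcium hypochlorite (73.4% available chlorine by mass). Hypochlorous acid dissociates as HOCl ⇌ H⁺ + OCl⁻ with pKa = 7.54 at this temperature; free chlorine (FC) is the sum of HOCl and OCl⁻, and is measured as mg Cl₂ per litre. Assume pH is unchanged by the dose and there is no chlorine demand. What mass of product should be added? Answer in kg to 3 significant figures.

3.69 kg

Volume: 204,000 US gal × 3.785 L/gal = 772,140 L.
[OCl⁻]/[HOCl] = 10^(pH − pKa) = 10^(7.63 − 7.54) = 1.23; fraction as HOCl = 1/(1 + 1.23) = 0.4484.
Free chlorine required for 1.84 ppm HOCl: 1.84 / 0.4484 = 4.104 ppm.
FC to add: 4.104 − 0.6 = 3.504 mg/L as Cl₂.
Cl₂ equivalent: 3.504 mg/L × 772,140 L = 2705 g.
Product at 73.4% available Cl: 2705 / 0.734 = 3686 g.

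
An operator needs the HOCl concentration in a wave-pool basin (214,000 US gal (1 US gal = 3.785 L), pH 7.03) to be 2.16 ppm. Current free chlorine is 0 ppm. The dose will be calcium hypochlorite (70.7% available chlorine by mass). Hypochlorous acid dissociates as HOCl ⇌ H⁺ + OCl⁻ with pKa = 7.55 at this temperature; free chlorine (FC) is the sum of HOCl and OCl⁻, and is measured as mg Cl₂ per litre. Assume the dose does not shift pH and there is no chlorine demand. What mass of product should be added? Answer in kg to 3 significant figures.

Volume: 214,000 US gal × 3.785 L/gal = 809,990 L.
[OCl⁻]/[HOCl] = 10^(pH − pKa) = 10^(7.03 − 7.55) = 0.302; fraction as HOCl = 1/(1 + 0.302) = 0.7681.
Free chlorine required for 2.16 ppm HOCl: 2.16 / 0.7681 = 2.812 ppm.
FC to add: 2.812 − 0 = 2.812 mg/L as Cl₂.
Cl₂ equivalent: 2.812 mg/L × 809,990 L = 2278 g.
Product at 70.7% available Cl: 2278 / 0.707 = 3222 g.

3.22 kg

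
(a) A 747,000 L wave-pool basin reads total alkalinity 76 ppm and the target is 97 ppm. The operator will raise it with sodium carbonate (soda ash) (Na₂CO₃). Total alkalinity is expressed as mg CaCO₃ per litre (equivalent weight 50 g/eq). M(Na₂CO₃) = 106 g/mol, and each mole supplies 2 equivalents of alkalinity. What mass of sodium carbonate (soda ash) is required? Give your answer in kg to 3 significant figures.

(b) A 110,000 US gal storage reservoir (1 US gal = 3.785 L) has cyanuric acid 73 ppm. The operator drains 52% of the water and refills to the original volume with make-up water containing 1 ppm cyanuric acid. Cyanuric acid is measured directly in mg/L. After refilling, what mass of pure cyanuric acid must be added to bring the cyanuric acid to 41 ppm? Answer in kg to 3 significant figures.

(a) Alkalinity to add: (97 − 76) = 21 mg/L as CaCO₃ × 747,000 L = 15,690 g as CaCO₃.
(a) Equivalents: 15,690 g ÷ 50 g/eq = 313.7 eq.
(a) Each mole of Na₂CO₃ supplies 2 eq, so 313.7 / 2 = 156.9 mol.
(a) Mass: 156.9 mol × 106 g/mol = 16,630 g.

(b) Volume: 110,000 US gal × 3.785 L/gal = 416,350 L.
(b) After draining 52% and refilling: 73 × 0.48 + 1 × 0.52 = 35.56 ppm.
(b) Deficit to target: 41 − 35.56 = 5.44 mg/L.
(b) Mass: 5.44 mg/L × 416,350 L = 2265 g cyanuric acid.

(a) 16.6 kg; (b) 2.26 kg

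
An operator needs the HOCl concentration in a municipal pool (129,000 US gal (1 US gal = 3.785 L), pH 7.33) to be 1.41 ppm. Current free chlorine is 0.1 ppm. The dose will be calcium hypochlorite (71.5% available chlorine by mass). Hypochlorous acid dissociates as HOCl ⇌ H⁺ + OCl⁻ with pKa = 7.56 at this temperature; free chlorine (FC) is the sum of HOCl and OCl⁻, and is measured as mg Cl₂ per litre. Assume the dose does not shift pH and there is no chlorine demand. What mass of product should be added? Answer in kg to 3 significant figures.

Volume: 129,000 US gal × 3.785 L/gal = 488,265 L.
[OCl⁻]/[HOCl] = 10^(pH − pKa) = 10^(7.33 − 7.56) = 0.5888; fraction as HOCl = 1/(1 + 0.5888) = 0.6294.
Free chlorine required for 1.41 ppm HOCl: 1.41 / 0.6294 = 2.24 ppm.
FC to add: 2.24 − 0.1 = 2.14 mg/L as Cl₂.
Cl₂ equivalent: 2.14 mg/L × 488,265 L = 1045 g.
Product at 71.5% available Cl: 1045 / 0.715 = 1462 g.

1.46 kg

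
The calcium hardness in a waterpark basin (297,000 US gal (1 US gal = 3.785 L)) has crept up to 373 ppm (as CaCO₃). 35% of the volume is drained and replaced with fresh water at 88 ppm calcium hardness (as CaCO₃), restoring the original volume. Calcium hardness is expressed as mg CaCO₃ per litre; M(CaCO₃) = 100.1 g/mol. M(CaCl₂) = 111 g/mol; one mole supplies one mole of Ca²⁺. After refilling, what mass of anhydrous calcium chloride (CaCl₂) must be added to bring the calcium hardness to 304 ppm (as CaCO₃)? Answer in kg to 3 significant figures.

Volume: 297,000 US gal × 3.785 L/gal = 1,124,145 L.
After draining 35% and refilling: 373 × 0.65 + 88 × 0.35 = 273.25 ppm.
Deficit to target: 304 − 273.25 = 30.75 mg/L.
As CaCO₃: 30.75 mg/L × 1,124,145 L = 34,570 g; ÷ 100.1 = 345.3 mol Ca²⁺.
Mass: 345.3 × 111 = 38,330 g.

38.3 kg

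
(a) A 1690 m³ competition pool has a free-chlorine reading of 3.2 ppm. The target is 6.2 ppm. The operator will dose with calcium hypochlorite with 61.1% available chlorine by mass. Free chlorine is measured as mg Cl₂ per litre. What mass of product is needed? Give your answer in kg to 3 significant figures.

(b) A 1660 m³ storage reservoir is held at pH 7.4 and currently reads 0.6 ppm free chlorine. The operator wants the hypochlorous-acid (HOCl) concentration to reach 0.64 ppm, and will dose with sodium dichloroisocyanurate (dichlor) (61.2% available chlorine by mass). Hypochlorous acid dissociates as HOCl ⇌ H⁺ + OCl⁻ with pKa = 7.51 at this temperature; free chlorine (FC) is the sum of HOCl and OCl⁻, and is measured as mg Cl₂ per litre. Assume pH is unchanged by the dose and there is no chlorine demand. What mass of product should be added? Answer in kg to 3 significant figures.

(a) 8.30 kg; (b) 1.46 kg

(a) Volume: 1690 m³ = 1,690,000 L.
(a) Chlorine deficit: 6.2 − 3.2 = 3 ppm = 3 mg/L as Cl₂.
(a) Cl₂ equivalent needed: 3 mg/L × 1,690,000 L = 5,070,000 mg = 5070 g.
(a) Product at 61.1% available chlorine: 5070 / 0.611 = 8298 g.

(b) Volume: 1660 m³ = 1,660,000 L.
(b) [OCl⁻]/[HOCl] = 10^(pH − pKa) = 10^(7.4 − 7.51) = 0.7762; fraction as HOCl = 1/(1 + 0.7762) = 0.563.
(b) Free chlorine required for 0.64 ppm HOCl: 0.64 / 0.563 = 1.137 ppm.
(b) FC to add: 1.137 − 0.6 = 0.5368 mg/L as Cl₂.
(b) Cl₂ equivalent: 0.5368 mg/L × 1,660,000 L = 891.1 g.
(b) Product at 61.2% available Cl: 891.1 / 0.612 = 1456 g.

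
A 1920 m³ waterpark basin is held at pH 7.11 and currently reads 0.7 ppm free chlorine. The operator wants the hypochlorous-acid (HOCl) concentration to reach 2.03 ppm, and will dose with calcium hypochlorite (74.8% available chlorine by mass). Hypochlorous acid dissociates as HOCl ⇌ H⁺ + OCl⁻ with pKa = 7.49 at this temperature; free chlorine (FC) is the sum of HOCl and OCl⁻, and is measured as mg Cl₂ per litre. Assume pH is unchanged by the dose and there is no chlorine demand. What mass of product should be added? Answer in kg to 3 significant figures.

Volume: 1920 m³ = 1,920,000 L.
[OCl⁻]/[HOCl] = 10^(pH − pKa) = 10^(7.11 − 7.49) = 0.4169; fraction as HOCl = 1/(1 + 0.4169) = 0.7058.
Free chlorine required for 2.03 ppm HOCl: 2.03 / 0.7058 = 2.876 ppm.
FC to add: 2.876 − 0.7 = 2.176 mg/L as Cl₂.
Cl₂ equivalent: 2.176 mg/L × 1,920,000 L = 4178 g.
Product at 74.8% available Cl: 4178 / 0.748 = 5586 g.

5.59 kg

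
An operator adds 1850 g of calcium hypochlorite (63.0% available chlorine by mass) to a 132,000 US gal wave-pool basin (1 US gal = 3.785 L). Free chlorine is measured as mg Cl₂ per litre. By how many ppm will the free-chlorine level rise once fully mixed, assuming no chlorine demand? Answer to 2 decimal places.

2.33 ppm

Volume: 132,000 US gal × 3.785 L/gal = 499,620 L.
Available chlorine delivered: 1850 g × 0.63 = 1166 g as Cl₂.
Concentration rise: 1166 g / 499,620 L = 2.333 mg/L = 2.33 ppm.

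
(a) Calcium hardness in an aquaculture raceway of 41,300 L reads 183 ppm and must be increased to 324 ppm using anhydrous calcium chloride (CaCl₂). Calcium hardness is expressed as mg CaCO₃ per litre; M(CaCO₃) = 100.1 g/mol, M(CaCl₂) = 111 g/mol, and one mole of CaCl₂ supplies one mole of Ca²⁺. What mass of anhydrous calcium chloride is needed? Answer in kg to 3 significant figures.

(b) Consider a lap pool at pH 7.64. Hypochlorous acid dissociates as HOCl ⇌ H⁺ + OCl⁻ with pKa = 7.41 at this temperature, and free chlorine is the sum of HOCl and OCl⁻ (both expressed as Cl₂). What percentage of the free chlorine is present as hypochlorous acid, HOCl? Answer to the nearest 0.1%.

(a) 6.46 kg; (b) 37.1%

(a) Hardness to add: (324 − 183) = 141 mg/L as CaCO₃ × 41,300 L = 5823 g as CaCO₃.
(a) Moles of Ca²⁺ (1 mol Ca²⁺ ≡ 1 mol CaCO₃): 5823 / 100.1 g/mol = 58.17 mol.
(a) Mass of CaCl₂: 58.17 × 111 = 6457 g.

(b) [OCl⁻]/[HOCl] = 10^(pH − pKa) = 10^(7.64 − 7.41) = 10^0.23 = 1.698.
(b) Fraction as HOCl = 1 / (1 + 1.698) = 0.3706.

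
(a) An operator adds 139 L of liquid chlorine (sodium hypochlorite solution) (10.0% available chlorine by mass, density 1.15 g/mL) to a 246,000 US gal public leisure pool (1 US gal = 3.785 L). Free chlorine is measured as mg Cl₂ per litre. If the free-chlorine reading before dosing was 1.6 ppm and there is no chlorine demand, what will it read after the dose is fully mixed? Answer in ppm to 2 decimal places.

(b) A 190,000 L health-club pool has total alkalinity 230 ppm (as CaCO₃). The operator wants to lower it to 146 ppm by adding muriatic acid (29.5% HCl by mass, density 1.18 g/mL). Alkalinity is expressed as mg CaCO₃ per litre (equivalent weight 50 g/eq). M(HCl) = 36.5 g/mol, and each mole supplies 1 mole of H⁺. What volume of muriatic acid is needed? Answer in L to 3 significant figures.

(a) 18.77 ppm; (b) 33.5 L

(a) Volume: 246,000 US gal × 3.785 L/gal = 931,110 L.
(a) Mass of solution: 139 L × 1000 mL/L × 1.15 g/mL = 159,800 g.
(a) Available chlorine delivered: 159,800 g × 0.1 = 15,980 g as Cl₂.
(a) Concentration rise: 15,980 g / 931,110 L = 17.17 mg/L = 17.17 ppm.
(a) Final FC: 1.6 + 17.17 = 18.77 ppm.

(b) Alkalinity to neutralize: (230 − 146) = 84 mg/L as CaCO₃ × 190,000 L = 15,960 g as CaCO₃.
(b) Equivalents of H⁺ required: 15,960 ÷ 50 g/eq = 319.2 eq = 319.2 mol HCl.
(b) Mass of HCl: 319.2 × 36.5 = 11,650 g.
(b) Mass of 29.5% solution: 11,650 / 0.295 = 39,490 g.
(b) Volume: 39,490 g ÷ 1.18 g/mL = 33,470 mL.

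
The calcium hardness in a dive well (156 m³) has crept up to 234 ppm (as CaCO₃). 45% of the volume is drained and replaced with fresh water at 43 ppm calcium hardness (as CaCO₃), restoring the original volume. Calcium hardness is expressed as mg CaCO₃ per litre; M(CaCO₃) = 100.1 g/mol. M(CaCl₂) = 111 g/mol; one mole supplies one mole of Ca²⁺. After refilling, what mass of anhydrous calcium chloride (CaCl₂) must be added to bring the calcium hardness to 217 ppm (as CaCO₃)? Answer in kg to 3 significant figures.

11.9 kg

Volume: 156 m³ = 156,000 L.
After draining 45% and refilling: 234 × 0.55 + 43 × 0.45 = 148.05 ppm.
Deficit to target: 217 − 148.05 = 68.95 mg/L.
As CaCO₃: 68.95 mg/L × 156,000 L = 10,760 g; ÷ 100.1 = 107.5 mol Ca²⁺.
Mass: 107.5 × 111 = 11,930 g.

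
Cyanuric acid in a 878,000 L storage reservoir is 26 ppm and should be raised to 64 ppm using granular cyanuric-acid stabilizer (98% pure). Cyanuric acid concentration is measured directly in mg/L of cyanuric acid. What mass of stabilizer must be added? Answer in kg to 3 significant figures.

34.0 kg

CYA to add: (64 − 26) = 38 mg/L × 878,000 L = 33,360 g cyanuric acid.
At 98% purity: 33,360 / 0.98 = 34,040 g product.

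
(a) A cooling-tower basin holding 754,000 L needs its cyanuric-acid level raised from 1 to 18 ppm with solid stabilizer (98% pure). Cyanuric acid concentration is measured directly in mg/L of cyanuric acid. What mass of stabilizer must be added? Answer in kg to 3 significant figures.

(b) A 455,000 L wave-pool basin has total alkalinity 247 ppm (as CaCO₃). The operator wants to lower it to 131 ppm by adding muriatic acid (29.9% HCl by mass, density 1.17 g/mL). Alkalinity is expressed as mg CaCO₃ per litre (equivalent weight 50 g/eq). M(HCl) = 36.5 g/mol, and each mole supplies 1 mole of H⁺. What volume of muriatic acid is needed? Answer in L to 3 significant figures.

(a) 13.1 kg; (b) 110 L

(a) CYA to add: (18 − 1) = 17 mg/L × 754,000 L = 12,820 g cyanuric acid.
(a) At 98% purity: 12,820 / 0.98 = 13,080 g product.

(b) Alkalinity to neutralize: (247 − 131) = 116 mg/L as CaCO₃ × 455,000 L = 52,780 g as CaCO₃.
(b) Equivalents of H⁺ required: 52,780 ÷ 50 g/eq = 1056 eq = 1056 mol HCl.
(b) Mass of HCl: 1056 × 36.5 = 38,530 g.
(b) Mass of 29.9% solution: 38,530 / 0.299 = 128,900 g.
(b) Volume: 128,900 g ÷ 1.17 g/mL = 110,100 mL.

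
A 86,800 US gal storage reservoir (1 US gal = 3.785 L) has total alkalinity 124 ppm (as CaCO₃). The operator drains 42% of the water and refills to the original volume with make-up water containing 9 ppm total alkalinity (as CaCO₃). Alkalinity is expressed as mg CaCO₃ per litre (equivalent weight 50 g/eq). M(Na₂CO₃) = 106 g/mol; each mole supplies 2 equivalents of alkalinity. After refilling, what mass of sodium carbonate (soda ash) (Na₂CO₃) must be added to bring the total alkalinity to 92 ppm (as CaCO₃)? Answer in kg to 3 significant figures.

5.68 kg

Volume: 86,800 US gal × 3.785 L/gal = 328,538 L.
After draining 42% and refilling: 124 × 0.58 + 9 × 0.42 = 75.7 ppm.
Deficit to target: 92 − 75.7 = 16.3 mg/L.
As CaCO₃: 16.3 mg/L × 328,538 L = 5355 g; ÷ 50 g/eq ÷ 2 = 53.55 mol Na₂CO₃.
Mass: 53.55 × 106 = 5676 g.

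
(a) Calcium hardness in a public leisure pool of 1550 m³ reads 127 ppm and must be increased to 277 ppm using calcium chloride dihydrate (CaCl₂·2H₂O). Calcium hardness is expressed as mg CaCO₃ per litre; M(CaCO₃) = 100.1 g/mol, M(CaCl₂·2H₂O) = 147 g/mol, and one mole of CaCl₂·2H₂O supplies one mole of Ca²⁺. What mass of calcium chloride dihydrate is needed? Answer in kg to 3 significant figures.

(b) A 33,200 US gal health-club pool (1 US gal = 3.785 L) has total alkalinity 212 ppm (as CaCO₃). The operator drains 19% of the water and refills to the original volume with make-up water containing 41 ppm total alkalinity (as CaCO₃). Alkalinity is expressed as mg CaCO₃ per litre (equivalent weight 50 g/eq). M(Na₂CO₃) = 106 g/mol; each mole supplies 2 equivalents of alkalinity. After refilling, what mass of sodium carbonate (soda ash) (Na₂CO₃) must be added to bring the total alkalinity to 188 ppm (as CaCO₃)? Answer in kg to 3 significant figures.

(a) 341 kg; (b) 1.13 kg

(a) Volume: 1550 m³ = 1,550,000 L.
(a) Hardness to add: (277 − 127) = 150 mg/L as CaCO₃ × 1,550,000 L = 232,500 g as CaCO₃.
(a) Moles of Ca²⁺ (1 mol Ca²⁺ ≡ 1 mol CaCO₃): 232,500 / 100.1 g/mol = 2323 mol.
(a) Mass of CaCl₂·2H₂O: 2323 × 147 = 341,400 g.

(b) Volume: 33,200 US gal × 3.785 L/gal = 125,662 L.
(b) After draining 19% and refilling: 212 × 0.81 + 41 × 0.19 = 179.51 ppm.
(b) Deficit to target: 188 − 179.51 = 8.49 mg/L.
(b) As CaCO₃: 8.49 mg/L × 125,662 L = 1067 g; ÷ 50 g/eq ÷ 2 = 10.67 mol Na₂CO₃.
(b) Mass: 10.67 × 106 = 1131 g.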